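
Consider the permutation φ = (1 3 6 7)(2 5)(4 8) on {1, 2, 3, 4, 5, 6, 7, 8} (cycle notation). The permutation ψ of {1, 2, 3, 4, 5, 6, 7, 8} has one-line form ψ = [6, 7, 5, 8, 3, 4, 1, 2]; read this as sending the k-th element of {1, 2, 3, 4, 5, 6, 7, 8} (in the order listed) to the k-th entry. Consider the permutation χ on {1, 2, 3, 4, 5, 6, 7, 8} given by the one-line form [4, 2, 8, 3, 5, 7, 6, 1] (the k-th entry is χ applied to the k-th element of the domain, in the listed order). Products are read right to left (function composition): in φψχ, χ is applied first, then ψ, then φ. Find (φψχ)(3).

5

Apply the permutations in order: χ(3) = 8, then ψ(8) = 2, then φ(2) = 5. So (φψχ)(3) = 5.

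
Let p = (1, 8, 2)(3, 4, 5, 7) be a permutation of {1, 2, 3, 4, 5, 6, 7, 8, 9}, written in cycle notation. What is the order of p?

The cycle type of p is (4, 3, 1, 1).
The order is lcm(4, 3) = 12.

12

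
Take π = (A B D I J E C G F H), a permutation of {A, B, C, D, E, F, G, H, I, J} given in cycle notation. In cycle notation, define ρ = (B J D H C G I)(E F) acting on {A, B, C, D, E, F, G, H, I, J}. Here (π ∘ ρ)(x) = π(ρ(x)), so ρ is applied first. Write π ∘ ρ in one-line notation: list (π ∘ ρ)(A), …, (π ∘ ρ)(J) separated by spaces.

B E F A H C J G D I

For each element, apply ρ then π: A → A → B; B → J → E; C → G → F; D → H → A; E → F → H; F → E → C; G → I → J; H → C → G; I → B → D; J → D → I.
Collecting the images, π ∘ ρ = [B E F A H C J G D I].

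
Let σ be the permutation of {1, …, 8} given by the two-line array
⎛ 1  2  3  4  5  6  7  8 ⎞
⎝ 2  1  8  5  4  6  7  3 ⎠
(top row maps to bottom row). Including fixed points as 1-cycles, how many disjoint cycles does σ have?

5

The cycle decomposition is (1, 2)(3, 8)(4, 5)(6)(7), which has 5 cycles (counting 1-cycles).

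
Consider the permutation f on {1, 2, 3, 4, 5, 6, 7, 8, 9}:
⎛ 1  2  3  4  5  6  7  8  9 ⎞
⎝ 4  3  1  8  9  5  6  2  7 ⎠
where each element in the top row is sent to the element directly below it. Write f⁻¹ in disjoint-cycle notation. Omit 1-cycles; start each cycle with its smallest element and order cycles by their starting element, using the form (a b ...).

First write f in disjoint cycles: (1 4 8 2 3)(5 9 7 6).
The inverse reverses every cycle; in canonical form, f⁻¹ = (1 3 2 8 4)(5 6 7 9).

(1 3 2 8 4)(5 6 7 9)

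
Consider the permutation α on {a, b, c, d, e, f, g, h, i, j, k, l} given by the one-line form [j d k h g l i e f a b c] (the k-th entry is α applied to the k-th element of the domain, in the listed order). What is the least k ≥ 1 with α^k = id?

10

The disjoint-cycle form of α has cycle lengths 10, 2.
The order of α is the least common multiple of its cycle lengths: lcm(10, 2) = 10.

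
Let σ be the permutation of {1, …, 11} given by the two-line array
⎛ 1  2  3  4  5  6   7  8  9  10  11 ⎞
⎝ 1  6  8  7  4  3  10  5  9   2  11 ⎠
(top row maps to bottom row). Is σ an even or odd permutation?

In disjoint-cycle form the cycle lengths are 8, 1, 1, 1.
A cycle is odd iff its length is even; σ has 1 even-length cycle, so sgn(σ) = (−1)^1 and σ is odd.

odd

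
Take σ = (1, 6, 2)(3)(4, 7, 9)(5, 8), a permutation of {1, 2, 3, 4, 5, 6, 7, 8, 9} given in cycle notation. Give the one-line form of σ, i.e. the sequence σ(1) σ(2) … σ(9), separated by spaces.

6 1 3 7 8 2 9 5 4

Each element maps to the next entry in its cycle (wrapping to the front): 1↦6, 2↦1, 3↦3, 4↦7, 5↦8, 6↦2, 7↦9, 8↦5, 9↦4.
Listing these in domain order gives 6 1 3 7 8 2 9 5 4.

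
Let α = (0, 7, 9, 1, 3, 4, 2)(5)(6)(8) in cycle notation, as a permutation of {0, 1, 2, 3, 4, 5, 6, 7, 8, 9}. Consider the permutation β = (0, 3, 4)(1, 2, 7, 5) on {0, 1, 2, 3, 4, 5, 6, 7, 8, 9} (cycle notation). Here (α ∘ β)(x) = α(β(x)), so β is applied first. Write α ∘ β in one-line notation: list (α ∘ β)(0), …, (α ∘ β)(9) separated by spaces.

Chase each element through β then α: 0 → 3 → 4; 1 → 2 → 0; 2 → 7 → 9; 3 → 4 → 2; 4 → 0 → 7; 5 → 1 → 3; 6 → 6 → 6; 7 → 5 → 5; 8 → 8 → 8; 9 → 9 → 1.
Collecting the images, α ∘ β = [4 0 9 2 7 3 6 5 8 1].

4 0 9 2 7 3 6 5 8 1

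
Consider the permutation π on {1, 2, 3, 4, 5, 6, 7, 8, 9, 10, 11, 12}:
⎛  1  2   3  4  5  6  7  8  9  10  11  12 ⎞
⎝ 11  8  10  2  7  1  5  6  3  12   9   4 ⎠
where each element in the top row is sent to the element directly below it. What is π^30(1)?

Tracing 1 → 11 → … returns to 1 after 10 steps, so 1 lies in a 10-cycle (1 11 9 3 10 12 4 2 8 6).
Powers repeat with period 10 on this cycle, and 30 mod 10 = 0, so π^30(1) = π^0(1).
So π^30(1) = 1.

1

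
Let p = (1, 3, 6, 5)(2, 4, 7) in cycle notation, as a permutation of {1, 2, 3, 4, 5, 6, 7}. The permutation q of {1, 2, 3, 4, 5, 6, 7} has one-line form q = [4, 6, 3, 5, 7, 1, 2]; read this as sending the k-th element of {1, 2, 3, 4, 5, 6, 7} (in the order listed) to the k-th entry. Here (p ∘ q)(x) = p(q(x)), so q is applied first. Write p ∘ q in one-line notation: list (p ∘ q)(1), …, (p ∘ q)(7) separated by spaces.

For each element, apply q then p: 1 → 4 → 7; 2 → 6 → 5; 3 → 3 → 6; 4 → 5 → 1; 5 → 7 → 2; 6 → 1 → 3; 7 → 2 → 4.
So p ∘ q in one-line form is 7 5 6 1 2 3 4.

7 5 6 1 2 3 4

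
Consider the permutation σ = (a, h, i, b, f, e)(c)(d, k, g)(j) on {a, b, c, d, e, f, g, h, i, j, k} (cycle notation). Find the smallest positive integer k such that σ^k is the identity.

The disjoint cycles have lengths 6, 3, 1, 1.
The order is lcm(6, 3) = 6.

6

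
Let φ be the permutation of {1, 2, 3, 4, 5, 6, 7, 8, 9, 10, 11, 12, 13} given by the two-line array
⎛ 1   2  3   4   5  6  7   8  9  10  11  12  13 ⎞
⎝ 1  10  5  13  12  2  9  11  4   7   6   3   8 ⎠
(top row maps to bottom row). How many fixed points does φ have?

The fixed points (elements with φ(x) = x) are {1}, so there is 1.

1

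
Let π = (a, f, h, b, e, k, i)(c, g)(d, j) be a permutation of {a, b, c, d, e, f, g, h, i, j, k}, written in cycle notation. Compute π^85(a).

a lies in the 7-cycle (a, f, h, b, e, k, i).
On a 7-cycle, π^7 is the identity, so π^85 = π^1 there (85 ≡ 1 mod 7).
Advancing 1 step from a: a → f.

f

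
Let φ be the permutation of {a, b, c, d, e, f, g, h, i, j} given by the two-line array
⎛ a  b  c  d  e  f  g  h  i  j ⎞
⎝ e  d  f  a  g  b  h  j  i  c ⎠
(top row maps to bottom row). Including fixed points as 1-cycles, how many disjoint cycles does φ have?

2

The cycle decomposition is (a, e, g, h, j, c, f, b, d)(i), which has 2 cycles (counting 1-cycles).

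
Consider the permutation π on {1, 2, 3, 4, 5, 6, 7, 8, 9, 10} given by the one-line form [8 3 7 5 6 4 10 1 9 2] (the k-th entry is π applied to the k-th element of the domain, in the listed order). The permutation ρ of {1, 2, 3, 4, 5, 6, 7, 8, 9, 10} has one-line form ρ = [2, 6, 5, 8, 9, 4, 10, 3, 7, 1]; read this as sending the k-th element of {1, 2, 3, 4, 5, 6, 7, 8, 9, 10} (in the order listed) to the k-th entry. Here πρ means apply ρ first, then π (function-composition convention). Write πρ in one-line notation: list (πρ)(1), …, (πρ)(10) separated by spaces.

3 4 6 1 9 5 2 7 10 8

For each element, apply ρ then π: 1 → 2 → 3; 2 → 6 → 4; 3 → 5 → 6; 4 → 8 → 1; 5 → 9 → 9; 6 → 4 → 5; 7 → 10 → 2; 8 → 3 → 7; 9 → 7 → 10; 10 → 1 → 8.
Collecting the images, πρ = [3 4 6 1 9 5 2 7 10 8].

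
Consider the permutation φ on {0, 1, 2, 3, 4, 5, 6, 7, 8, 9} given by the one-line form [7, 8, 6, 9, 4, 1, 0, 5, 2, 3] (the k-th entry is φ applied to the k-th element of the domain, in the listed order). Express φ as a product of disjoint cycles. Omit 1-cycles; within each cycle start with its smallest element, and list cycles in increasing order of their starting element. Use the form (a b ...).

Start at 0 and follow images: 0 → 7 → 5 → 1 → 8 → 2 → 6 → 0, giving the cycle (0 7 5 1 8 2 6).
Continuing from each remaining unvisited element yields (0 7 5 1 8 2 6)(3 9).

(0 7 5 1 8 2 6)(3 9)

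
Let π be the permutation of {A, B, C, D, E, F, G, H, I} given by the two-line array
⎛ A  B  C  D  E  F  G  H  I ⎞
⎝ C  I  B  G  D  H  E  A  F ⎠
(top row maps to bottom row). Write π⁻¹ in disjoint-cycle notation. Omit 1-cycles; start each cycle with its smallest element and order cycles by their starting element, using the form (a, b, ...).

(A, H, F, I, B, C)(D, E, G)

The cycle decomposition of π is (A, C, B, I, F, H)(D, G, E).
Reversing each cycle (and rotating so the smallest element leads) gives π⁻¹ = (A, H, F, I, B, C)(D, E, G).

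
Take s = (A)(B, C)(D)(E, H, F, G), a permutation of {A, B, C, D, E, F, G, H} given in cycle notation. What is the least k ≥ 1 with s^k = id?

The disjoint cycles have lengths 4, 2, 1, 1.
Since disjoint cycles commute, ord(s) = lcm(4, 2) = 4.

4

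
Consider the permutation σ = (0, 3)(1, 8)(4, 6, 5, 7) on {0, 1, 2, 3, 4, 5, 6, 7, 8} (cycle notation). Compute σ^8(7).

7 lies in the 4-cycle (4, 6, 5, 7).
Since the cycle has length 4, σ^8 acts on it the same as σ^0 (8 mod 4 = 0).
So σ^8(7) = 7.

7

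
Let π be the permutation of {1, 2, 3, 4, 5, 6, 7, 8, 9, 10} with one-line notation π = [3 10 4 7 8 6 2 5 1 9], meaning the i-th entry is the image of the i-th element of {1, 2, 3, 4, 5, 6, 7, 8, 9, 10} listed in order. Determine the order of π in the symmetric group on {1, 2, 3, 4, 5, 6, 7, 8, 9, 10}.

14

Decomposing into disjoint cycles gives cycle lengths 7, 2, 1.
The order of π is the least common multiple of its cycle lengths: lcm(7, 2) = 14.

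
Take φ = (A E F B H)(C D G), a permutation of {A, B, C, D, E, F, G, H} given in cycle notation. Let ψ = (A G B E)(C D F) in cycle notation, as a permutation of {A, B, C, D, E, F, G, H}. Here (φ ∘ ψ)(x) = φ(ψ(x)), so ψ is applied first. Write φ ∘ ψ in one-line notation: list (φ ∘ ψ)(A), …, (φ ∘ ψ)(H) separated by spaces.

For each element, apply ψ then φ: A → G → C; B → E → F; C → D → G; D → F → B; E → A → E; F → C → D; G → B → H; H → H → A.
Collecting the images, φ ∘ ψ = [C F G B E D H A].

C F G B E D H A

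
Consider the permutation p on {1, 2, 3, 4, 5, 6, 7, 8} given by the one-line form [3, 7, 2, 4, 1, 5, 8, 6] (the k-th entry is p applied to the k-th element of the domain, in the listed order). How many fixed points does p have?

The fixed points (elements with p(x) = x) are {4}, so there is 1.

1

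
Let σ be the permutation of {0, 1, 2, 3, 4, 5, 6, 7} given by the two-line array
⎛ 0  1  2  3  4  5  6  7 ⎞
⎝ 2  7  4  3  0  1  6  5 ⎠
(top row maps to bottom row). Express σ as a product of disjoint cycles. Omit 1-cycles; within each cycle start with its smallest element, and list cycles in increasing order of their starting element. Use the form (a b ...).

(0 2 4)(1 7 5)

From 0: 0 → 2 → 4 → 0, closing the cycle (0 2 4).
Continuing from each remaining unvisited element yields (0 2 4)(1 7 5).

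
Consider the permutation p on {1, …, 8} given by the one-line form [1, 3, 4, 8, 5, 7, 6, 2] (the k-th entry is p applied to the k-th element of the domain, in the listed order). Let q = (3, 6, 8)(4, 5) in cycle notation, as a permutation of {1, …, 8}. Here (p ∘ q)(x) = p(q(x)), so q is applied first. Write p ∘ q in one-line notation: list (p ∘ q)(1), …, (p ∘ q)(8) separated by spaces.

Chase each element through q then p: 1 → 1 → 1; 2 → 2 → 3; 3 → 6 → 7; 4 → 5 → 5; 5 → 4 → 8; 6 → 8 → 2; 7 → 7 → 6; 8 → 3 → 4.
So p ∘ q in one-line form is 1 3 7 5 8 2 6 4.

1 3 7 5 8 2 6 4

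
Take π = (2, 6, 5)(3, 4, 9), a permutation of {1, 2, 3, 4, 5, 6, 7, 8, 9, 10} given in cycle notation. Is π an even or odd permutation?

even

The cycle lengths are 3, 3, 1, 1, 1, 1.
A cycle of length ℓ contributes ℓ−1 transpositions, so π is a product of 2 + 2 = 4 transpositions — even.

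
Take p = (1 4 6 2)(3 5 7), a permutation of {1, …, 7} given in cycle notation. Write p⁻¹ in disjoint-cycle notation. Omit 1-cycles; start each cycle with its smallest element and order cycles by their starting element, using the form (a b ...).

If p sends a → b within a cycle, p⁻¹ sends b → a; equivalently, reverse each cycle.
After reversing and putting each cycle's least element first, p⁻¹ = (1 2 6 4)(3 7 5).

(1 2 6 4)(3 7 5)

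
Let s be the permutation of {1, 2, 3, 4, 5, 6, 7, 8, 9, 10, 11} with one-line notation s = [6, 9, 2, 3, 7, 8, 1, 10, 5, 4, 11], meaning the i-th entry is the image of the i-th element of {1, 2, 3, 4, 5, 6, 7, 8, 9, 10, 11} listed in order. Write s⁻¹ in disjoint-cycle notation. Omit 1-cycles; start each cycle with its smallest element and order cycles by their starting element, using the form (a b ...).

First write s in disjoint cycles: (1 6 8 10 4 3 2 9 5 7).
The inverse reverses every cycle; in canonical form, s⁻¹ = (1 7 5 9 2 3 4 10 8 6).

(1 7 5 9 2 3 4 10 8 6)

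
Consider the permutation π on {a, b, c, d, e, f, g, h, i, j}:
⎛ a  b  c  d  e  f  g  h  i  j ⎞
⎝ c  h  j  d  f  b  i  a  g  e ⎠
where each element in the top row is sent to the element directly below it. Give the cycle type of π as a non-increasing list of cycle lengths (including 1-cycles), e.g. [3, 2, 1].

The disjoint cycles are (a, c, j, e, f, b, h)(d)(g, i), with lengths 7, 2, 1 in non-increasing order.

[7, 2, 1]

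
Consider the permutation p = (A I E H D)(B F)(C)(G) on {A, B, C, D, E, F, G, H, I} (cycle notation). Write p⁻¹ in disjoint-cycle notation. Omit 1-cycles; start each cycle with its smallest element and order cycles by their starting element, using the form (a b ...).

(A D H E I)(B F)

The inverse reverses each cycle.
After reversing and putting each cycle's least element first, p⁻¹ = (A D H E I)(B F).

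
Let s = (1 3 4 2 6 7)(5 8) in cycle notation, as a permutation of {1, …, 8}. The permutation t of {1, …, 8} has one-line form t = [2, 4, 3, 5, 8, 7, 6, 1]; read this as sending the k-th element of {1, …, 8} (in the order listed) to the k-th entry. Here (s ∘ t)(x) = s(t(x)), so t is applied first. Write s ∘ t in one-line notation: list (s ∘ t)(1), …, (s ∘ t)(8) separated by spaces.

6 2 4 8 5 1 7 3

Chase each element through t then s: 1 → 2 → 6; 2 → 4 → 2; 3 → 3 → 4; 4 → 5 → 8; 5 → 8 → 5; 6 → 7 → 1; 7 → 6 → 7; 8 → 1 → 3.
So s ∘ t in one-line form is 6 2 4 8 5 1 7 3.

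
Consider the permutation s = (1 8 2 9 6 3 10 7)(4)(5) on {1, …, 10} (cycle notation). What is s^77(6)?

8

6 lies in the 8-cycle (1 8 2 9 6 3 10 7).
On an 8-cycle, s^8 is the identity, so s^77 = s^5 there (77 ≡ 5 mod 8).
Stepping 5 places around the cycle: 6 → 3 → 10 → 7 → 1 → 8.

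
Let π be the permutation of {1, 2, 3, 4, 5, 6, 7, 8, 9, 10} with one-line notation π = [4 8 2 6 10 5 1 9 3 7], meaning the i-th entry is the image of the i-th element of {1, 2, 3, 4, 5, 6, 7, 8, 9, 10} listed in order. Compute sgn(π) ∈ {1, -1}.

In disjoint-cycle form the cycle lengths are 6, 4.
A cycle of length ℓ contributes ℓ−1 transpositions, so π is a product of 5 + 3 = 8 transpositions — even.

1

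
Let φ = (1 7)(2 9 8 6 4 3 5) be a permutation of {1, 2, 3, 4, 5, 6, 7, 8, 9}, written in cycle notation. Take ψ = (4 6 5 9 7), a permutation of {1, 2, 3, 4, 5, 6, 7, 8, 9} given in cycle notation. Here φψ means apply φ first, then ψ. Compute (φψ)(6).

6

φ(6) = 4, then ψ(4) = 6; composing gives (φψ)(6) = 6.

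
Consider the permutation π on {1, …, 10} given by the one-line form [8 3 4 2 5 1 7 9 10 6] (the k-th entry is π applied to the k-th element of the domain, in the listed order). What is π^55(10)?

Tracing 10 → 6 → … returns to 10 after 5 steps, so 10 lies in a 5-cycle (1, 8, 9, 10, 6).
Powers repeat with period 5 on this cycle, and 55 mod 5 = 0, so π^55(10) = π^0(10).
So π^55(10) = 10.

10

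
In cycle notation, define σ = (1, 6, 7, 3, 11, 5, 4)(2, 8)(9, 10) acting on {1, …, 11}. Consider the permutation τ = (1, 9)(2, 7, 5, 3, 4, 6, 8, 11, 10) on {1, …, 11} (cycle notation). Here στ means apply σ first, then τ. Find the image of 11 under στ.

σ(11) = 5, then τ(5) = 3; composing gives (στ)(11) = 3.

3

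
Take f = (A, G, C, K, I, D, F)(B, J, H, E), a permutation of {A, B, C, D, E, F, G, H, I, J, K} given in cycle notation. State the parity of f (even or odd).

The cycle lengths are 7, 4.
A cycle is odd iff its length is even; f has 1 even-length cycle, so sgn(f) = (−1)^1 and f is odd.

odd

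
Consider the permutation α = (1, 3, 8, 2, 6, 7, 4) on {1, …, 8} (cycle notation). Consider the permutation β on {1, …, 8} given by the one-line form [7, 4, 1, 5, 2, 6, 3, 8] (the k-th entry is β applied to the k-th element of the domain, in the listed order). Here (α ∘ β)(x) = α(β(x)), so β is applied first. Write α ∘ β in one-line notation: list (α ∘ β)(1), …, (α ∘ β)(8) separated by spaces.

(α ∘ β)(x) = α(β(x)). Computing each image: α(β(1)) = α(7) = 4, α(β(2)) = α(4) = 1, α(β(3)) = α(1) = 3, α(β(4)) = α(5) = 5, α(β(5)) = α(2) = 6, α(β(6)) = α(6) = 7, α(β(7)) = α(3) = 8, α(β(8)) = α(8) = 2.
Hence α ∘ β = [4 1 3 5 6 7 8 2].

4 1 3 5 6 7 8 2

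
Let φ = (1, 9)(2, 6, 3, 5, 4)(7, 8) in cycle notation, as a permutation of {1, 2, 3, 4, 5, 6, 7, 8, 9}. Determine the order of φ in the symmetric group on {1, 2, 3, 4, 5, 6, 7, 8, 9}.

10

The cycle type of φ is (5, 2, 2).
The order is lcm(5, 2, 2) = 10.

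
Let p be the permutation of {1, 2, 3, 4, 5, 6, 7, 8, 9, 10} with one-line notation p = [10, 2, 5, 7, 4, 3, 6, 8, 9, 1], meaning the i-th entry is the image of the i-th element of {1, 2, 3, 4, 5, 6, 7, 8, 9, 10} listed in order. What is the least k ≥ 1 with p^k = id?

Decomposing into disjoint cycles gives cycle lengths 5, 2, 1, 1, 1.
The order of p is the least common multiple of its cycle lengths: lcm(5, 2) = 10.

10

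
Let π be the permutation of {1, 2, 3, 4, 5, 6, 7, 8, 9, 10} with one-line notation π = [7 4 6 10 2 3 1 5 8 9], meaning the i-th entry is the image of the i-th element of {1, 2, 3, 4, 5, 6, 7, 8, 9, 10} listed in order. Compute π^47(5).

Tracing 5 → 2 → … returns to 5 after 6 steps, so 5 lies in a 6-cycle (2, 4, 10, 9, 8, 5).
On a 6-cycle, π^6 is the identity, so π^47 = π^5 there (47 ≡ 5 mod 6).
Advancing 5 steps from 5: 5 → 2 → 4 → 10 → 9 → 8.

8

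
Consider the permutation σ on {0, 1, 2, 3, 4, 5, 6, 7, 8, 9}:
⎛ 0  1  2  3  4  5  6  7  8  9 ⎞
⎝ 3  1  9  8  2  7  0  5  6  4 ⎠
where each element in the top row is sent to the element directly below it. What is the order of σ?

12

Writing σ as disjoint cycles, the cycle lengths are 4, 3, 2, 1.
Since disjoint cycles commute, ord(σ) = lcm(4, 3, 2) = 12.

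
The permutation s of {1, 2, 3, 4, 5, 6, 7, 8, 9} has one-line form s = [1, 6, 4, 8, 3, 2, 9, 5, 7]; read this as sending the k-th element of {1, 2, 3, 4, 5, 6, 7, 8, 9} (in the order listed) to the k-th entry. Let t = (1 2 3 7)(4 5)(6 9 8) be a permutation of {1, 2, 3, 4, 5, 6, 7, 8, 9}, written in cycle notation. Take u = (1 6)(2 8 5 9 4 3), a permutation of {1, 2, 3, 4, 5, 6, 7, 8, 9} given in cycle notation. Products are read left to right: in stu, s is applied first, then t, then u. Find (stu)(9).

6

Chase 9: s(9) = 7; t(7) = 1; u(1) = 6. Hence (stu)(9) = 6.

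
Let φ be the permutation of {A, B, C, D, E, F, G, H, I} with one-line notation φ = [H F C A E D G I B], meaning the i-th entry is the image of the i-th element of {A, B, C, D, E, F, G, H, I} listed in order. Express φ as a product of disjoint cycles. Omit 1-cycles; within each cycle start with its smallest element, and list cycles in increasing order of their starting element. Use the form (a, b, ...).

(A, H, I, B, F, D)

Start at A and follow images: A → H → I → B → F → D → A, giving the cycle (A, H, I, B, F, D).
Repeating from the next unused element and collecting all non-trivial cycles gives (A, H, I, B, F, D).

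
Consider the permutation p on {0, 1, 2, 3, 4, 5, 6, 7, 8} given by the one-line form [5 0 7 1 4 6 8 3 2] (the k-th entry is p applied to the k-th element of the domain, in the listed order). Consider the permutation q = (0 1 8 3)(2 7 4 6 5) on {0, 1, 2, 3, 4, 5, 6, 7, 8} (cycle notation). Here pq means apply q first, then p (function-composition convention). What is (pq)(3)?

5

First apply q: q(3) = 0, then p(0) = 5. Thus (pq)(3) = 5.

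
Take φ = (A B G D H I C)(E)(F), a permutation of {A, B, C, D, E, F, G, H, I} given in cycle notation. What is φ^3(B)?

H

B lies in the 7-cycle (A B G D H I C).
Stepping 3 places around the cycle: B → G → D → H.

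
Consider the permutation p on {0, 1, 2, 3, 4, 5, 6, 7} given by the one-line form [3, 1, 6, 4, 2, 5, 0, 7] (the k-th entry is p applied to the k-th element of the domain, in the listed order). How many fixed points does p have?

The fixed points (elements with p(x) = x) are {1, 5, 7}, so there are 3.

3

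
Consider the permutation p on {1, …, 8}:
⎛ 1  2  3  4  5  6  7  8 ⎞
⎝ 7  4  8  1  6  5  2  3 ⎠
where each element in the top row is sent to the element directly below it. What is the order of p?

4

Writing p as disjoint cycles, the cycle lengths are 4, 2, 2.
The order of p is the least common multiple of its cycle lengths: lcm(4, 2, 2) = 4.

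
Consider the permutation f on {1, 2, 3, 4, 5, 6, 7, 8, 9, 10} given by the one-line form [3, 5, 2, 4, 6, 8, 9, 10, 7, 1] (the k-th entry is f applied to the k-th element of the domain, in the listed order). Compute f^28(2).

Tracing 2 → 5 → … returns to 2 after 7 steps, so 2 lies in a 7-cycle (1, 3, 2, 5, 6, 8, 10).
On a 7-cycle, f^7 is the identity, so f^28 = f^0 there (28 ≡ 0 mod 7).
So f^28(2) = 2.

2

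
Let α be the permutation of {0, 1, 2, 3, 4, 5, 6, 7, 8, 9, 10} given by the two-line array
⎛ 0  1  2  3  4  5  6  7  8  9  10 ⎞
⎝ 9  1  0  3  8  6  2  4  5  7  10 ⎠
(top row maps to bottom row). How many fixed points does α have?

3

The fixed points (elements with α(x) = x) are {1, 3, 10}, so there are 3.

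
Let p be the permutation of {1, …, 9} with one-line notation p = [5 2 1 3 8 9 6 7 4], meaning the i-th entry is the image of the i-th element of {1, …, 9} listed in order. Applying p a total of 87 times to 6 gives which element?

7

Tracing 6 → 9 → … returns to 6 after 8 steps, so 6 lies in an 8-cycle (1, 5, 8, 7, 6, 9, 4, 3).
Powers repeat with period 8 on this cycle, and 87 mod 8 = 7, so p^87(6) = p^7(6).
Advancing 7 steps from 6: 6 → 9 → 4 → 3 → 1 → 5 → 8 → 7.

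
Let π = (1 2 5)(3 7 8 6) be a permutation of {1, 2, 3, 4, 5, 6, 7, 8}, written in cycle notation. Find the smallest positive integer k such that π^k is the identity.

12

The disjoint cycles have lengths 4, 3, 1.
The order is lcm(4, 3) = 12.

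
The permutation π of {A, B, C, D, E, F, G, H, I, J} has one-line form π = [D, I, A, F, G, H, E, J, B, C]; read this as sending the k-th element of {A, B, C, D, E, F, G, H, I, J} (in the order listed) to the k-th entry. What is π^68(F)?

J

Tracing F → H → … returns to F after 6 steps, so F lies in a 6-cycle (A, D, F, H, J, C).
Since the cycle has length 6, π^68 acts on it the same as π^2 (68 mod 6 = 2).
Stepping 2 places around the cycle: F → H → J.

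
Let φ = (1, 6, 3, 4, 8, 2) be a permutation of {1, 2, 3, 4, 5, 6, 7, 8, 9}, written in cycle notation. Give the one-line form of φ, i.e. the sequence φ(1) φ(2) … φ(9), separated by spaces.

6 1 4 8 5 3 7 2 9

Each element maps to the next entry in its cycle (wrapping to the front): 1→6, 2→1, 3→4, 4→8, 5→5, 6→3, 7→7, 8→2, 9→9.
Listing these in domain order gives 6 1 4 8 5 3 7 2 9.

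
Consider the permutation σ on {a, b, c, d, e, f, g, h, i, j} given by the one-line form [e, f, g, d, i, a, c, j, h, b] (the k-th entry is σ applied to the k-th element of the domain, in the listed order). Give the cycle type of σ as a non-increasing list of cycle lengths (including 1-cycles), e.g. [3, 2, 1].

[7, 2, 1]

The disjoint cycles are (a e i h j b f)(c g)(d), with lengths 7, 2, 1 in non-increasing order.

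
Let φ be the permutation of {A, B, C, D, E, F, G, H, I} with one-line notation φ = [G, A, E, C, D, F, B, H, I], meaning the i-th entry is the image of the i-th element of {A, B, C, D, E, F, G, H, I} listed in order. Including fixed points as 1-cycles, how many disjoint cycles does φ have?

The cycle decomposition is (A G B)(C E D)(F)(H)(I), which has 5 cycles (counting 1-cycles).

5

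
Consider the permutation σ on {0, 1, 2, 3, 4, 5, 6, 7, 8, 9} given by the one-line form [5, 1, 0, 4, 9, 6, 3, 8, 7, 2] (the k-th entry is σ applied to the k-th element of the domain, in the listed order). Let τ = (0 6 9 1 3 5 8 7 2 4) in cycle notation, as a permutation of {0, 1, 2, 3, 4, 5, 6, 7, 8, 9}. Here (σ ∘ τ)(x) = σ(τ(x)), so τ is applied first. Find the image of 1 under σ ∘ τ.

4

First apply τ: τ(1) = 3, then σ(3) = 4. Thus (σ ∘ τ)(1) = 4.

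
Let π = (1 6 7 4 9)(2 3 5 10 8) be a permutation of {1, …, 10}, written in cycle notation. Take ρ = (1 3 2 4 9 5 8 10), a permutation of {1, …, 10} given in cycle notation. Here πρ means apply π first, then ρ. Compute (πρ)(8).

4

π(8) = 2, then ρ(2) = 4; composing gives (πρ)(8) = 4.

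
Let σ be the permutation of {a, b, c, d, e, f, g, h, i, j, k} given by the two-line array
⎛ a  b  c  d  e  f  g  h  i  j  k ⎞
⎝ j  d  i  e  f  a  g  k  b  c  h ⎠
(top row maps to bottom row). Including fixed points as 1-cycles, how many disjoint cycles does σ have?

3

The cycle decomposition is (a, j, c, i, b, d, e, f)(g)(h, k), which has 3 cycles (counting 1-cycles).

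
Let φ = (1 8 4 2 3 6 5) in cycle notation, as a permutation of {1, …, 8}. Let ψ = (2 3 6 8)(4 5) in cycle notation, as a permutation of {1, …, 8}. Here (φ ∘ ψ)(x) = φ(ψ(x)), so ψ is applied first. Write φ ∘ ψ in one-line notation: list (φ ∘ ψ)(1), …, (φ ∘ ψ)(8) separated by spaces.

8 6 5 1 2 4 7 3

For each element, apply ψ then φ: 1 → 1 → 8; 2 → 3 → 6; 3 → 6 → 5; 4 → 5 → 1; 5 → 4 → 2; 6 → 8 → 4; 7 → 7 → 7; 8 → 2 → 3.
So φ ∘ ψ in one-line form is 8 6 5 1 2 4 7 3.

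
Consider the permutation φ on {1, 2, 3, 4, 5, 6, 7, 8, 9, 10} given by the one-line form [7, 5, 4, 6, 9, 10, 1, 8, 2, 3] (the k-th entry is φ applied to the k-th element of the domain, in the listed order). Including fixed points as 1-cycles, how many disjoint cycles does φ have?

The cycle decomposition is (1, 7)(2, 5, 9)(3, 4, 6, 10)(8), which has 4 cycles (counting 1-cycles).

4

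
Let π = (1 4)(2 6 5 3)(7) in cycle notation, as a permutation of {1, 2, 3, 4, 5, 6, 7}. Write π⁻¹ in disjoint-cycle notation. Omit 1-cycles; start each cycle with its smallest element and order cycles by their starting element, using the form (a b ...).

Inverting a permutation written in cycle notation just reverses the order within every cycle.
After reversing and putting each cycle's least element first, π⁻¹ = (1 4)(2 3 5 6).

(1 4)(2 3 5 6)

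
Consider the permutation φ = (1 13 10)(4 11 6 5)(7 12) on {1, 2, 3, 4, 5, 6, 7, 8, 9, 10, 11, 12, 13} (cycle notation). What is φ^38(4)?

4 lies in the 4-cycle (4 11 6 5).
On a 4-cycle, φ^4 is the identity, so φ^38 = φ^2 there (38 ≡ 2 mod 4).
Stepping 2 places around the cycle: 4 → 11 → 6.

6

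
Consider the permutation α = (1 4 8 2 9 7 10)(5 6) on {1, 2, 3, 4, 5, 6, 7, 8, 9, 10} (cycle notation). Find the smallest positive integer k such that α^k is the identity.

The cycle type of α is (7, 2, 1).
The order is lcm(7, 2) = 14.

14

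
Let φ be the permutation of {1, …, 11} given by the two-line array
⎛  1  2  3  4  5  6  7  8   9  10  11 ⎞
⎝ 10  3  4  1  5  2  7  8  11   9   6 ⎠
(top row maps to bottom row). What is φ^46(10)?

4

Tracing 10 → 9 → … returns to 10 after 8 steps, so 10 lies in an 8-cycle (1, 10, 9, 11, 6, 2, 3, 4).
Powers repeat with period 8 on this cycle, and 46 mod 8 = 6, so φ^46(10) = φ^6(10).
Advancing 6 steps from 10: 10 → 9 → 11 → 6 → 2 → 3 → 4.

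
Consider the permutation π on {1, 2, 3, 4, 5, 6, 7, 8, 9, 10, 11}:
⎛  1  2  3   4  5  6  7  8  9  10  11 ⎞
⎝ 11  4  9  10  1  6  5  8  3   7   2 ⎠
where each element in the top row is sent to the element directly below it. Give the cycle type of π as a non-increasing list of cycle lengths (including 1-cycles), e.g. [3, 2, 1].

The disjoint cycles are (1, 11, 2, 4, 10, 7, 5)(3, 9)(6)(8), with lengths 7, 2, 1, 1 in non-increasing order.

[7, 2, 1, 1]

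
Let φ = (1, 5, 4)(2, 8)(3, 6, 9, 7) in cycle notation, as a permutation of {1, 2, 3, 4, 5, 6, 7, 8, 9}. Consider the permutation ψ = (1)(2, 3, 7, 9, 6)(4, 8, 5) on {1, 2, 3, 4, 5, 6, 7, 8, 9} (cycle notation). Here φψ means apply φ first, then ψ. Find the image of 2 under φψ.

5

(φψ)(2) = ψ(φ(2)). φ(2) = 8, then ψ(8) = 5. So (φψ)(2) = 5.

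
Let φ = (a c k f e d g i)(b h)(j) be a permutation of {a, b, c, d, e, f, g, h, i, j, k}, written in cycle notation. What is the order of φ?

8

The disjoint cycles have lengths 8, 2, 1.
The order of φ is the least common multiple of its cycle lengths: lcm(8, 2) = 8.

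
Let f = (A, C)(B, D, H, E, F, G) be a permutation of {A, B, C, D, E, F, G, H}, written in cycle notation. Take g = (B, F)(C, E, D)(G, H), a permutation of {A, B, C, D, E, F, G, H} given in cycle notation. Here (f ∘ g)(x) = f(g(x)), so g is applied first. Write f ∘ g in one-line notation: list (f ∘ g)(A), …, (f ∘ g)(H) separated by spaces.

(f ∘ g)(x) = f(g(x)). Computing each image: f(g(A)) = f(A) = C, f(g(B)) = f(F) = G, f(g(C)) = f(E) = F, f(g(D)) = f(C) = A, f(g(E)) = f(D) = H, f(g(F)) = f(B) = D, f(g(G)) = f(H) = E, f(g(H)) = f(G) = B.
Hence f ∘ g = [C G F A H D E B].

C G F A H D E B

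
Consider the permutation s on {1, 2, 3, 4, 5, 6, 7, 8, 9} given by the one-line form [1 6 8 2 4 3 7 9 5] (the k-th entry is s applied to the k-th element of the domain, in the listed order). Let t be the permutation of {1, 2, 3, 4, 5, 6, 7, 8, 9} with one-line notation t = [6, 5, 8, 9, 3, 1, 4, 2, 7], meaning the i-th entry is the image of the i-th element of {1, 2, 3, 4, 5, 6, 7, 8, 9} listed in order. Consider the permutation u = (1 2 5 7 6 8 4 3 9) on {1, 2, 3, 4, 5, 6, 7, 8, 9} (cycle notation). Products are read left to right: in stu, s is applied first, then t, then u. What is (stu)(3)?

Chase 3: s(3) = 8; t(8) = 2; u(2) = 5. Hence (stu)(3) = 5.

5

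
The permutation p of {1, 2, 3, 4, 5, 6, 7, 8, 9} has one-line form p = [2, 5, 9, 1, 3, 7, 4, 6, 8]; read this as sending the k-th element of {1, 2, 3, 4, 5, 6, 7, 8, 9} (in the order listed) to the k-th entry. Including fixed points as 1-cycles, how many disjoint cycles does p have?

1

The cycle decomposition is (1, 2, 5, 3, 9, 8, 6, 7, 4), which has 1 cycle (counting 1-cycles).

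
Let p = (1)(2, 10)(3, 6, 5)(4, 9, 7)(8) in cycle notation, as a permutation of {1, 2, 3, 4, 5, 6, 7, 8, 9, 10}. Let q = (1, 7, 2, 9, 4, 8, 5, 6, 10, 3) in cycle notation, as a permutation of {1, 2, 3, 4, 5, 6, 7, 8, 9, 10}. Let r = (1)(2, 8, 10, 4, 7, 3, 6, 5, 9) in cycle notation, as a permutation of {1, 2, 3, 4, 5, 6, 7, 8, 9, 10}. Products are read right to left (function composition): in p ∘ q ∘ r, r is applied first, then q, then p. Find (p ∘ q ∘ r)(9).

Chase 9: r(9) = 2; q(2) = 9; p(9) = 7. Hence (p ∘ q ∘ r)(9) = 7.

7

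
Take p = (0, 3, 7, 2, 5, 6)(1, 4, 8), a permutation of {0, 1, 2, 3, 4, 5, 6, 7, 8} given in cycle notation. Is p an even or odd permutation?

The cycle lengths are 6, 3.
A cycle is odd iff its length is even; p has 1 even-length cycle, so sgn(p) = (−1)^1 and p is odd.

odd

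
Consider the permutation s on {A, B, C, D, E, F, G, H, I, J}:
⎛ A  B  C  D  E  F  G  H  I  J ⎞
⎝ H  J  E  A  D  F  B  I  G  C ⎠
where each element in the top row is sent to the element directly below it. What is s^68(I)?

E

Tracing I → G → … returns to I after 9 steps, so I lies in a 9-cycle (A, H, I, G, B, J, C, E, D).
On a 9-cycle, s^9 is the identity, so s^68 = s^5 there (68 ≡ 5 mod 9).
Stepping 5 places around the cycle: I → G → B → J → C → E.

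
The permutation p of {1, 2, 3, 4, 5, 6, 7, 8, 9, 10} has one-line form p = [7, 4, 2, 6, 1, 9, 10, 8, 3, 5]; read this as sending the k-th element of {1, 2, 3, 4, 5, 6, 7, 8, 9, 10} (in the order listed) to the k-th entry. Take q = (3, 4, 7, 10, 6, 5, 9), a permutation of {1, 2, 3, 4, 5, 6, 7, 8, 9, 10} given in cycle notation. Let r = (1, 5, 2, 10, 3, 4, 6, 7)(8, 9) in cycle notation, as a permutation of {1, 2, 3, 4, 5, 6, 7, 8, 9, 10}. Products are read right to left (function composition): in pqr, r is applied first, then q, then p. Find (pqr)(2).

Chase 2: r(2) = 10; q(10) = 6; p(6) = 9. Hence (pqr)(2) = 9.

9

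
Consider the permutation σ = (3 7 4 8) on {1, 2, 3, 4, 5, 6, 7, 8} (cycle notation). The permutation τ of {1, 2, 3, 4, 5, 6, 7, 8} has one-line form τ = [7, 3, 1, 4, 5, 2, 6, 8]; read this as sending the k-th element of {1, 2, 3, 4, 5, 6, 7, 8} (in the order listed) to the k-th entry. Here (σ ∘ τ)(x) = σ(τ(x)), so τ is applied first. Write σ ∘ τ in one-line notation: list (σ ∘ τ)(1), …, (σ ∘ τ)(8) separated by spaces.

For each element, apply τ then σ: 1 → 7 → 4; 2 → 3 → 7; 3 → 1 → 1; 4 → 4 → 8; 5 → 5 → 5; 6 → 2 → 2; 7 → 6 → 6; 8 → 8 → 3.
Collecting the images, σ ∘ τ = [4 7 1 8 5 2 6 3].

4 7 1 8 5 2 6 3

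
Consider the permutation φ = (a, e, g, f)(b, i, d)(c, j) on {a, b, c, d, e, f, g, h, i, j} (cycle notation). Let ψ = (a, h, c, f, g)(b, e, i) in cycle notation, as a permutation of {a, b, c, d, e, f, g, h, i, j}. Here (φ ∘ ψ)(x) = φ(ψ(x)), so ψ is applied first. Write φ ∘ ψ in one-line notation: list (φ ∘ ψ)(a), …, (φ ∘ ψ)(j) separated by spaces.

h g a b d f e j i c

For each element, apply ψ then φ: a → h → h; b → e → g; c → f → a; d → d → b; e → i → d; f → g → f; g → a → e; h → c → j; i → b → i; j → j → c.
So φ ∘ ψ in one-line form is h g a b d f e j i c.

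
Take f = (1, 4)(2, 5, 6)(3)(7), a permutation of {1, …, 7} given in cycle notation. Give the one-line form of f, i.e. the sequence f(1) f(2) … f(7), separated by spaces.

4 5 3 1 6 2 7

Each element maps to the next entry in its cycle (wrapping to the front): 1↦4, 2↦5, 3↦3, 4↦1, 5↦6, 6↦2, 7↦7.
So the one-line form is 4 5 3 1 6 2 7.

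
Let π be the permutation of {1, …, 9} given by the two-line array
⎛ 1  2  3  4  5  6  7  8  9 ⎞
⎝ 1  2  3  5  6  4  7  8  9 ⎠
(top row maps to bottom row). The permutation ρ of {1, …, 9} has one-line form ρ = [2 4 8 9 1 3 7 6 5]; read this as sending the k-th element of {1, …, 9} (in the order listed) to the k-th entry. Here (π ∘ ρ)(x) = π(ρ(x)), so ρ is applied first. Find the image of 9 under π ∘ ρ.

6

ρ(9) = 5, then π(5) = 6; composing gives (π ∘ ρ)(9) = 6.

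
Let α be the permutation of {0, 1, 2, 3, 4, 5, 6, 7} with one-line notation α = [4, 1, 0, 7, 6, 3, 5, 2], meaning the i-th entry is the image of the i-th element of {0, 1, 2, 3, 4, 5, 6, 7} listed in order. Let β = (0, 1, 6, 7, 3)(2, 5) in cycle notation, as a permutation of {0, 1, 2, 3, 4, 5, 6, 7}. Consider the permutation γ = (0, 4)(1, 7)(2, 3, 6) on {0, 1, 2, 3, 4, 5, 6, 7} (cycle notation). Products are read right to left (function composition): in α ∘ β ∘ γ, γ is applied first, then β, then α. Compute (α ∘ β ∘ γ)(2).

4

Chase 2: γ(2) = 3; β(3) = 0; α(0) = 4. Hence (α ∘ β ∘ γ)(2) = 4.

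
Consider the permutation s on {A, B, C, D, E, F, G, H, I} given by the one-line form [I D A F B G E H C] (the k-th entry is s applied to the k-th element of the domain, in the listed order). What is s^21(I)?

I

Tracing I → C → … returns to I after 3 steps, so I lies in a 3-cycle (A I C).
On a 3-cycle, s^3 is the identity, so s^21 = s^0 there (21 ≡ 0 mod 3).
So s^21(I) = I.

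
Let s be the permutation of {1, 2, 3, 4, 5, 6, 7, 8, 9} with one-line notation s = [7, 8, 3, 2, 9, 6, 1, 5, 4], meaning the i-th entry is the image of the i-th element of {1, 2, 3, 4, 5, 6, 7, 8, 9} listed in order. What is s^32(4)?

Tracing 4 → 2 → … returns to 4 after 5 steps, so 4 lies in a 5-cycle (2 8 5 9 4).
Since the cycle has length 5, s^32 acts on it the same as s^2 (32 mod 5 = 2).
Stepping 2 places around the cycle: 4 → 2 → 8.

8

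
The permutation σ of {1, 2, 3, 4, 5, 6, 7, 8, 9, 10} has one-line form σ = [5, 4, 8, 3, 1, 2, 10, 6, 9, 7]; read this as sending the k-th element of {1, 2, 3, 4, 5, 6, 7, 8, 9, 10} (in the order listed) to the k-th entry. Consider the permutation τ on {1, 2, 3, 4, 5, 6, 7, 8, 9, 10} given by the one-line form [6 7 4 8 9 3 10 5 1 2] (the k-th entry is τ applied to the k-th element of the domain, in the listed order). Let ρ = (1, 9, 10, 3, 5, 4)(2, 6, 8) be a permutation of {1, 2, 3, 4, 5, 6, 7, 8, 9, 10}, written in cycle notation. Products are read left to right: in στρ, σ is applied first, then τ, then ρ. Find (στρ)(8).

(στρ)(8) = ρ(τ(σ(8))). σ(8) = 6, then τ(6) = 3, then ρ(3) = 5, so the result is 5.

5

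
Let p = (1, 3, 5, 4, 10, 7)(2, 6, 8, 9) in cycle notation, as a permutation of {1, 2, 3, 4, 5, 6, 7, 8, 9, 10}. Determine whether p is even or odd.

even

The cycle lengths are 6, 4.
A cycle is odd iff its length is even; p has 2 even-length cycles, so sgn(p) = (−1)^2 and p is even.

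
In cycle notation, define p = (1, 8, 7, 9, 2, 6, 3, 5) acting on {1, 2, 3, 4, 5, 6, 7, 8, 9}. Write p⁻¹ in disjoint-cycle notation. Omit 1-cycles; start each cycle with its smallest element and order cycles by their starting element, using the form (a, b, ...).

(1, 5, 3, 6, 2, 9, 7, 8)

Inverting a permutation written in cycle notation just reverses the order within every cycle.
After reversing and putting each cycle's least element first, p⁻¹ = (1, 5, 3, 6, 2, 9, 7, 8).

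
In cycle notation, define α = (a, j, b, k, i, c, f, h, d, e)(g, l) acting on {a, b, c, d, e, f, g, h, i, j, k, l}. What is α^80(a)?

a

a lies in the 10-cycle (a, j, b, k, i, c, f, h, d, e).
Powers repeat with period 10 on this cycle, and 80 mod 10 = 0, so α^80(a) = α^0(a).
So α^80(a) = a.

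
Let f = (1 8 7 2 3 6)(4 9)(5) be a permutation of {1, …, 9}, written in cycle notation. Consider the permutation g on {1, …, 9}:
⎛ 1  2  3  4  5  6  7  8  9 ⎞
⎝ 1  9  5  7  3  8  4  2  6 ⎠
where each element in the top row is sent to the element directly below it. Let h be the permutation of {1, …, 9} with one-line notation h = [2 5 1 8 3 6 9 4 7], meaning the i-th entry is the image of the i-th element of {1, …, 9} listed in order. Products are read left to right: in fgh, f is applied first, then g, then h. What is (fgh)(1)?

Apply the permutations in order: f(1) = 8, then g(8) = 2, then h(2) = 5. So (fgh)(1) = 5.

5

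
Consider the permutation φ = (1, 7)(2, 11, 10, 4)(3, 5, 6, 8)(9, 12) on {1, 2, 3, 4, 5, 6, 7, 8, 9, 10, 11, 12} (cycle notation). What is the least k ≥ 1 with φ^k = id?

The cycle type of φ is (4, 4, 2, 2).
The order of φ is the least common multiple of its cycle lengths: lcm(4, 4, 2, 2) = 4.

4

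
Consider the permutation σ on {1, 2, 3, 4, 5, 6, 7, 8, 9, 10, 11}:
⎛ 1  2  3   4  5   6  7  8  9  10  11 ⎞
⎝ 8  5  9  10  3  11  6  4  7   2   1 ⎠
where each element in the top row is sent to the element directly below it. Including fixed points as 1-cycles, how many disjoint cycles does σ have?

1

The cycle decomposition is (1 8 4 10 2 5 3 9 7 6 11), which has 1 cycle (counting 1-cycles).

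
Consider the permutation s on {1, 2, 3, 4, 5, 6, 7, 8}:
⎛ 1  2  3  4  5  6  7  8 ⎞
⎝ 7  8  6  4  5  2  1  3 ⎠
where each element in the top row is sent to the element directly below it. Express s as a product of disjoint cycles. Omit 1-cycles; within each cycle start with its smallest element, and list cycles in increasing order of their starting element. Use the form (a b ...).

(1 7)(2 8 3 6)

From 1: 1 → 7 → 1, closing the cycle (1 7).
Repeating from the next unused element and collecting all non-trivial cycles gives (1 7)(2 8 3 6).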